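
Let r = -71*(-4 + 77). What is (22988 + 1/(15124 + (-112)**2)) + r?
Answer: 492628741/27668 ≈ 17805.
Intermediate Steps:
r = -5183 (r = -71*73 = -5183)
(22988 + 1/(15124 + (-112)**2)) + r = (22988 + 1/(15124 + (-112)**2)) - 5183 = (22988 + 1/(15124 + 12544)) - 5183 = (22988 + 1/27668) - 5183 = 636031985/27668 - 5183 = 492628741/27668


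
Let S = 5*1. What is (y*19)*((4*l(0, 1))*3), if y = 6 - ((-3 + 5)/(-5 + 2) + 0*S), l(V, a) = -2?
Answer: -3040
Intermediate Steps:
S = 5
y = 20/3 (y = 6 - ((-3 + 5)/(-5 + 2) + 0*5) = 6 - (2/(-3) + 0) = 6 - (2*(-⅓) + 0) = 6 - (-⅔ + 0) = 6 - 1*(-⅔) = 6 + ⅔ = 20/3 ≈ 6.6667)
(y*19)*((4*l(0, 1))*3) = ((20/3)*19)*((4*(-2))*3) = 380*(-8*3)/3 = (380/3)*(-24) = -3040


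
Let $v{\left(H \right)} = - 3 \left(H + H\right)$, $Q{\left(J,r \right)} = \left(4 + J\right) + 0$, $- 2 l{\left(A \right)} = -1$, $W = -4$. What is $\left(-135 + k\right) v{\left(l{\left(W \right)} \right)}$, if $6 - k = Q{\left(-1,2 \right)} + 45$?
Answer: $531$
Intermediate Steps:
$l{\left(A \right)} = \frac{1}{2}$ ($l{\left(A \right)} = \left(- \frac{1}{2}\right) \left(-1\right) = \frac{1}{2}$)
$Q{\left(J,r \right)} = 4 + J$
$v{\left(H \right)} = - 6 H$ ($v{\left(H \right)} = - 3 \cdot 2 H = - 6 H$)
$k = -42$ ($k = 6 - \left(\left(4 - 1\right) + 45\right) = 6 - \left(3 + 45\right) = 6 - 48 = -42$)
$\left(-135 + k\right) v{\left(l{\left(W \right)} \right)} = \left(-135 - 42\right) \left(\left(-6\right) \frac{1}{2}\right) = \left(-177\right) \left(-3\right) = 531$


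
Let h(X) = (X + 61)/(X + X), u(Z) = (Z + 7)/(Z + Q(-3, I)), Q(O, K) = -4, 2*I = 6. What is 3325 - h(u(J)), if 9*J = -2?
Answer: 6687/2 ≈ 3343.5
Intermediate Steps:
J = -2/9 (J = (1/9)*(-2) = -2/9 ≈ -0.22222)
I = 3 (I = (1/2)*6 = 3)
u(Z) = (7 + Z)/(-4 + Z) (u(Z) = (Z + 7)/(Z - 4) = (7 + Z)/(-4 + Z))
h(X) = (61 + X)/(2*X) (h(X) = (61 + X)/((2*X)) = (61 + X)*(1/(2*X)) = (61 + X)/(2*X))
3325 - h(u(J)) = 3325 - (61 + (7 - 2/9)/(-4 - 2/9))/(2*((7 - 2/9)/(-4 - 2/9))) = 3325 - (61 + (61/9)/(-38/9))/(2*((61/9)/(-38/9))) = 3325 - (61 - 9/38*61/9)/(2*((-9/38*61/9))) = 3325 - (61 - 61/38)/(2*(-61/38)) = 3325 - (-38)*2257/(2*61*38) = 3325 - 1*(-37/2) = 3325 + 37/2 = 6687/2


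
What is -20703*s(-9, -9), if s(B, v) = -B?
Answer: -186327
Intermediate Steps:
-20703*s(-9, -9) = -(-20703)*(-9) = -20703*9 = -186327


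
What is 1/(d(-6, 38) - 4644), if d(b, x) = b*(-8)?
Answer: -1/4596 ≈ -0.00021758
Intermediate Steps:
d(b, x) = -8*b
1/(d(-6, 38) - 4644) = 1/(-8*(-6) - 4644) = 1/(48 - 4644) = 1/(-4596) = -1/4596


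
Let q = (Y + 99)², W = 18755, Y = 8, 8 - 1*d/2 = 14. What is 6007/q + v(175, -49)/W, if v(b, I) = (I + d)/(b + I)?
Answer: 14194623521/27055475370 ≈ 0.52465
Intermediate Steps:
d = -12 (d = 16 - 2*14 = 16 - 28 = -12)
v(b, I) = (-12 + I)/(I + b) (v(b, I) = (I - 12)/(b + I) = (-12 + I)/(I + b))
q = 11449 (q = (8 + 99)² = 107² = 11449)
6007/q + v(175, -49)/W = 6007/11449 + ((-12 - 49)/(-49 + 175))/18755 = 6007*(1/11449) + (-61/126)*(1/18755) = 6007/11449 + ((1/126)*(-61))*(1/18755) = 6007/11449 - 61/126*1/18755 = 6007/11449 - 61/2363130 = 14194623521/27055475370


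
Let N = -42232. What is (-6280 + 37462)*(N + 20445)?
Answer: -679362234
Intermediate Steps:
(-6280 + 37462)*(N + 20445) = (-6280 + 37462)*(-42232 + 20445) = 31182*(-21787) = -679362234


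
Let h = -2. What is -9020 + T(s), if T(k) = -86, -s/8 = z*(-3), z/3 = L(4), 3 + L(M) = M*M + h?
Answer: -9106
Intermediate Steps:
L(M) = -5 + M**2 (L(M) = -3 + (M*M - 2) = -3 + (M**2 - 2) = -3 + (-2 + M**2) = -5 + M**2)
z = 33 (z = 3*(-5 + 4**2) = 3*(-5 + 16) = 3*11 = 33)
s = 792 (s = -264*(-3) = -8*(-99) = 792)
-9020 + T(s) = -9020 - 86 = -9106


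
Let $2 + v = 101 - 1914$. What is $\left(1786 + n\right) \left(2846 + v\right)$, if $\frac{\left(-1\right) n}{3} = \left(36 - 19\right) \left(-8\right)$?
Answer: $2262014$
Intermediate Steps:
$v = -1815$ ($v = -2 + \left(101 - 1914\right) = -2 - 1813 = -1815$)
$n = 408$ ($n = - 3 \left(36 - 19\right) \left(-8\right) = - 3 \cdot 17 \left(-8\right) = \left(-3\right) \left(-136\right) = 408$)
$\left(1786 + n\right) \left(2846 + v\right) = \left(1786 + 408\right) \left(2846 - 1815\right) = 2194 \cdot 1031 = 2262014$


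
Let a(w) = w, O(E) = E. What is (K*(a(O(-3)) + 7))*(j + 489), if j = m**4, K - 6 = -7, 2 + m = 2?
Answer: -1956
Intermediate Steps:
m = 0 (m = -2 + 2 = 0)
K = -1 (K = 6 - 7 = -1)
j = 0 (j = 0**4 = 0)
(K*(a(O(-3)) + 7))*(j + 489) = (-(-3 + 7))*(0 + 489) = -1*4*489 = -4*489 = -1956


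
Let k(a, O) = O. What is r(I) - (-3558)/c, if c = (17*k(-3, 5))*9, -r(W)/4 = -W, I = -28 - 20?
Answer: -47774/255 ≈ -187.35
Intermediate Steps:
I = -48
r(W) = 4*W (r(W) = -(-4)*W = 4*W)
c = 765 (c = (17*5)*9 = 85*9 = 765)
r(I) - (-3558)/c = 4*(-48) - (-3558)/765 = -192 - (-3558)/765 = -192 - 1*(-1186/255) = -192 + 1186/255 = -47774/255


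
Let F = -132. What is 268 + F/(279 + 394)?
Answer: 180232/673 ≈ 267.80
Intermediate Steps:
268 + F/(279 + 394) = 268 - 132/(279 + 394) = 268 - 132/673 = 180232/673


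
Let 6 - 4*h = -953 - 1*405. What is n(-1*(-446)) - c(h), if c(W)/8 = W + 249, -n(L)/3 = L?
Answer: -6058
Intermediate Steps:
n(L) = -3*L
h = 341 (h = 3/2 - (-953 - 1*405)/4 = 3/2 - (-953 - 405)/4 = 3/2 - ¼*(-1358) = 3/2 + 679/2 = 341)
c(W) = 1992 + 8*W (c(W) = 8*(W + 249) = 8*(249 + W) = 1992 + 8*W)
n(-1*(-446)) - c(h) = -(-3)*(-446) - (1992 + 8*341) = -3*446 - (1992 + 2728) = -1338 - 1*4720 = -1338 - 4720 = -6058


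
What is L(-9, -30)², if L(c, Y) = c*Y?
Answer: 72900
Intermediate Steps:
L(c, Y) = Y*c
L(-9, -30)² = (-30*(-9))² = 270² = 72900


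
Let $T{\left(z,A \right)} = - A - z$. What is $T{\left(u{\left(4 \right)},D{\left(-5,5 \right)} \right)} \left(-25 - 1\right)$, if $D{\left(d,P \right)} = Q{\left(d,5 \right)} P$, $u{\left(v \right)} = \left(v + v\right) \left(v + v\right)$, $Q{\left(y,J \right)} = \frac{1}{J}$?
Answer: $1690$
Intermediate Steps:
$u{\left(v \right)} = 4 v^{2}$ ($u{\left(v \right)} = 2 v 2 v = 4 v^{2}$)
$D{\left(d,P \right)} = \frac{P}{5}$
$T{\left(u{\left(4 \right)},D{\left(-5,5 \right)} \right)} \left(-25 - 1\right) = \left(- \frac{5}{5} - 4 \cdot 4^{2}\right) \left(-25 - 1\right) = \left(\left(-1\right) 1 - 4 \cdot 16\right) \left(-26\right) = \left(-1 - 64\right) \left(-26\right) = \left(-65\right) \left(-26\right) = 1690$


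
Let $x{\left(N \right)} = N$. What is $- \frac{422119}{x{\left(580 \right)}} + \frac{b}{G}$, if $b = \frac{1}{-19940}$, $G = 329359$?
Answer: $- \frac{69305802822933}{95227567670} \approx -727.79$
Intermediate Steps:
$b = - \frac{1}{19940} \approx -5.015 \cdot 10^{-5}$
$- \frac{422119}{x{\left(580 \right)}} + \frac{b}{G} = - \frac{422119}{580} - \frac{1}{19940 \cdot 329359} = \left(-422119\right) \frac{1}{580} - \frac{1}{6567418460} = - \frac{422119}{580} - \frac{1}{6567418460} = - \frac{69305802822933}{95227567670}$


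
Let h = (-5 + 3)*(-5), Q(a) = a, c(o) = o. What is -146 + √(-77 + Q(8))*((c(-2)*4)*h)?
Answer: -146 - 80*I*√69 ≈ -146.0 - 664.53*I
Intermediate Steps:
h = 10 (h = -2*(-5) = 10)
-146 + √(-77 + Q(8))*((c(-2)*4)*h) = -146 + √(-77 + 8)*(-2*4*10) = -146 + √(-69)*(-8*10) = -146 + (I*√69)*(-80) = -146 - 80*I*√69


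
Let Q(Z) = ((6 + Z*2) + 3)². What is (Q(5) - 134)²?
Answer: 51529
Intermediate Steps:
Q(Z) = (9 + 2*Z)² (Q(Z) = ((6 + 2*Z) + 3)² = (9 + 2*Z)²)
(Q(5) - 134)² = ((9 + 2*5)² - 134)² = ((9 + 10)² - 134)² = (19² - 134)² = (361 - 134)² = 227² = 51529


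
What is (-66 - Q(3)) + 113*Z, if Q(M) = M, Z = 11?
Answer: 1174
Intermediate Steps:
(-66 - Q(3)) + 113*Z = (-66 - 1*3) + 113*11 = (-66 - 3) + 1243 = -69 + 1243 = 1174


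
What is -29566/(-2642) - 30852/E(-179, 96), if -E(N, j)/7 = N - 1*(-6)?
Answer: -22853279/1599731 ≈ -14.286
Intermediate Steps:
E(N, j) = -42 - 7*N (E(N, j) = -7*(N - 1*(-6)) = -7*(N + 6) = -7*(6 + N) = -42 - 7*N)
-29566/(-2642) - 30852/E(-179, 96) = -29566/(-2642) - 30852/(-42 - 7*(-179)) = -29566*(-1/2642) - 30852/(-42 + 1253) = 14783/1321 - 30852/1211 = -22853279/1599731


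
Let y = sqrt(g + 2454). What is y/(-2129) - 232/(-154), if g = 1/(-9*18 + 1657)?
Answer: 116/77 - sqrt(5484752845)/3182855 ≈ 1.4832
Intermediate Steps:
g = 1/1495 (g = 1/(-162 + 1657) = 1/1495 ≈ 0.00066890)
y = sqrt(5484752845)/1495 (y = sqrt(1/1495 + 2454) = sqrt(3668731/1495) = sqrt(5484752845)/1495 ≈ 49.538)
y/(-2129) - 232/(-154) = (sqrt(5484752845)/1495)/(-2129) - 232/(-154) = (sqrt(5484752845)/1495)*(-1/2129) - 232*(-1/154) = -sqrt(5484752845)/3182855 + 116/77 = 116/77 - sqrt(5484752845)/3182855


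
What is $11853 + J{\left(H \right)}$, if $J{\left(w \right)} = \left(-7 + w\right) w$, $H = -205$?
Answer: $55313$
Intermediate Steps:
$J{\left(w \right)} = w \left(-7 + w\right)$
$11853 + J{\left(H \right)} = 11853 - 205 \left(-7 - 205\right) = 11853 - -43460 = 11853 + 43460 = 55313$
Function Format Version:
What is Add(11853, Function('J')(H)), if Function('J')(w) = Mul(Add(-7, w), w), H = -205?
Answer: 55313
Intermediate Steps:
Function('J')(w) = Mul(w, Add(-7, w))
Add(11853, Function('J')(H)) = Add(11853, Mul(-205, Add(-7, -205))) = Add(11853, Mul(-205, -212)) = Add(11853, 43460) = 55313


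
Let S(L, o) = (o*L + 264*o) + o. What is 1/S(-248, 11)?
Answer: 1/187 ≈ 0.0053476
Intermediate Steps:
S(L, o) = 265*o + L*o (S(L, o) = (L*o + 264*o) + o = (264*o + L*o) + o = 265*o + L*o)
1/S(-248, 11) = 1/(11*(265 - 248)) = 1/(11*17) = 1/187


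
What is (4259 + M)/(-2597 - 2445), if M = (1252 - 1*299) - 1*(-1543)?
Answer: -6755/5042 ≈ -1.3397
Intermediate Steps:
M = 2496 (M = (1252 - 299) + 1543 = 953 + 1543 = 2496)
(4259 + M)/(-2597 - 2445) = (4259 + 2496)/(-2597 - 2445) = 6755/(-5042) = 6755*(-1/5042) = -6755/5042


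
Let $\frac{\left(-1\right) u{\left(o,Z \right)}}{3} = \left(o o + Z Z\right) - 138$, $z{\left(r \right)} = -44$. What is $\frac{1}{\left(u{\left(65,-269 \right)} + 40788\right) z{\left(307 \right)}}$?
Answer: $\frac{1}{8296464} \approx 1.2053 \cdot 10^{-7}$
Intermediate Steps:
$u{\left(o,Z \right)} = 414 - 3 Z^{2} - 3 o^{2}$ ($u{\left(o,Z \right)} = - 3 \left(\left(o o + Z Z\right) - 138\right) = - 3 \left(\left(o^{2} + Z^{2}\right) - 138\right) = - 3 \left(\left(Z^{2} + o^{2}\right) - 138\right) = - 3 \left(-138 + Z^{2} + o^{2}\right) = 414 - 3 Z^{2} - 3 o^{2}$)
$\frac{1}{\left(u{\left(65,-269 \right)} + 40788\right) z{\left(307 \right)}} = \frac{1}{\left(\left(414 - 3 \left(-269\right)^{2} - 3 \cdot 65^{2}\right) + 40788\right) \left(-44\right)} = \frac{1}{\left(414 - 217083 - 12675\right) + 40788} \left(- \frac{1}{44}\right) = \frac{1}{-229344 + 40788} \left(- \frac{1}{44}\right) = \frac{1}{-188556} \left(- \frac{1}{44}\right) = \left(- \frac{1}{188556}\right) \left(- \frac{1}{44}\right) = \frac{1}{8296464}$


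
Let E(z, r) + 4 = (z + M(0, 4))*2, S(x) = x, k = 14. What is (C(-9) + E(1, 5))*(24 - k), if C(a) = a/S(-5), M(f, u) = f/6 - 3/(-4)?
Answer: 13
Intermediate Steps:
M(f, u) = ¾ + f/6 (M(f, u) = f*(⅙) - 3*(-¼) = f/6 + ¾ = ¾ + f/6)
C(a) = -a/5 (C(a) = a/(-5) = a*(-⅕) = -a/5)
E(z, r) = -5/2 + 2*z (E(z, r) = -4 + (z + (¾ + (⅙)*0))*2 = -4 + (z + (¾ + 0))*2 = -4 + (z + ¾)*2 = -4 + (¾ + z)*2 = -4 + (3/2 + 2*z) = -5/2 + 2*z)
(C(-9) + E(1, 5))*(24 - k) = (-⅕*(-9) + (-5/2 + 2*1))*(24 - 1*14) = (9/5 + (-5/2 + 2))*(24 - 14) = (9/5 - ½)*10 = (13/10)*10 = 13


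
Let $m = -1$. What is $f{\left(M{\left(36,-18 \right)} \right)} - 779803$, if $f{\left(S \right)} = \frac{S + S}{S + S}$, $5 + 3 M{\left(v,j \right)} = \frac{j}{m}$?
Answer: $-779802$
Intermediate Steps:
$M{\left(v,j \right)} = - \frac{5}{3} - \frac{j}{3}$ ($M{\left(v,j \right)} = - \frac{5}{3} + \frac{j \frac{1}{-1}}{3} = - \frac{5}{3} + \frac{j \left(-1\right)}{3} = - \frac{5}{3} + \frac{\left(-1\right) j}{3} = - \frac{5}{3} - \frac{j}{3}$)
$f{\left(S \right)} = 1$ ($f{\left(S \right)} = \frac{2 S}{2 S} = 2 S \frac{1}{2 S} = 1$)
$f{\left(M{\left(36,-18 \right)} \right)} - 779803 = 1 - 779803 = -779802$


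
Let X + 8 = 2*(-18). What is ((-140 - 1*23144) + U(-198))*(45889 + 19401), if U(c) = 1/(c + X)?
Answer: -183945728205/121 ≈ -1.5202e+9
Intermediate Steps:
X = -44 (X = -8 + 2*(-18) = -8 - 36 = -44)
U(c) = 1/(-44 + c) (U(c) = 1/(c - 44) = 1/(-44 + c))
((-140 - 1*23144) + U(-198))*(45889 + 19401) = ((-140 - 1*23144) + 1/(-44 - 198))*(45889 + 19401) = ((-140 - 23144) + 1/(-242))*65290 = (-23284 - 1/242)*65290 = -5634729/242*65290 = -183945728205/121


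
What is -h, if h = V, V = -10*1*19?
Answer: 190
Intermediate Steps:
V = -190 (V = -10*19 = -190)
h = -190
-h = -1*(-190) = 190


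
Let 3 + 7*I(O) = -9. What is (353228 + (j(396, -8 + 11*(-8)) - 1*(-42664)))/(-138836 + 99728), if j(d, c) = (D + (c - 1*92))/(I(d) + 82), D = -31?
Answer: -74163257/7326232 ≈ -10.123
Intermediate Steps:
I(O) = -12/7 (I(O) = -3/7 + (⅐)*(-9) = -3/7 - 9/7 = -12/7)
j(d, c) = -861/562 + 7*c/562 (j(d, c) = (-31 + (c - 1*92))/(-12/7 + 82) = (-31 + (c - 92))/(562/7) = (-31 + (-92 + c))*(7/562) = (-123 + c)*(7/562) = -861/562 + 7*c/562)
(353228 + (j(396, -8 + 11*(-8)) - 1*(-42664)))/(-138836 + 99728) = (353228 + ((-861/562 + 7*(-8 + 11*(-8))/562) - 1*(-42664)))/(-138836 + 99728) = (353228 + ((-861/562 + 7*(-8 - 88)/562) + 42664))/(-39108) = (353228 + ((-861/562 + (7/562)*(-96)) + 42664))*(-1/39108) = (353228 + ((-861/562 - 336/281) + 42664))*(-1/39108) = (353228 + (-1533/562 + 42664))*(-1/39108) = (353228 + 23975635/562)*(-1/39108) = (222489771/562)*(-1/39108) = -74163257/7326232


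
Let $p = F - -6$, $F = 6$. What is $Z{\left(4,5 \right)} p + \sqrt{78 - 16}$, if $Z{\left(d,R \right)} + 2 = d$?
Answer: $24 + \sqrt{62} \approx 31.874$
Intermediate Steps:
$Z{\left(d,R \right)} = -2 + d$
$p = 12$ ($p = 6 - -6 = 6 + 6 = 12$)
$Z{\left(4,5 \right)} p + \sqrt{78 - 16} = \left(-2 + 4\right) 12 + \sqrt{78 - 16} = 2 \cdot 12 + \sqrt{62} = 24 + \sqrt{62}$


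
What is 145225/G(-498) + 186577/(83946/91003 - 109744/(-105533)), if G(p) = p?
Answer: 222401323788366251/2346340253025 ≈ 94787.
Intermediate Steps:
145225/G(-498) + 186577/(83946/91003 - 109744/(-105533)) = 145225/(-498) + 186577/(83946/91003 - 109744/(-105533)) = 145225*(-1/498) + 186577/(83946*(1/91003) - 109744*(-1/105533)) = -145225/498 + 186577/(83946/91003 + 109744/105533) = -145225/498 + 186577/(18846106450/9603819599) = -145225/498 + 186577*(9603819599/18846106450) = -145225/498 + 1791851849322623/18846106450 = 222401323788366251/2346340253025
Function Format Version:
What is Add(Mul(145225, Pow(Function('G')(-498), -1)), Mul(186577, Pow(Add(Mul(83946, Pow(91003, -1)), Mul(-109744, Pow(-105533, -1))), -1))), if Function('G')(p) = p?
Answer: Rational(222401323788366251, 2346340253025) ≈ 94787.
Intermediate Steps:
Add(Mul(145225, Pow(Function('G')(-498), -1)), Mul(186577, Pow(Add(Mul(83946, Pow(91003, -1)), Mul(-109744, Pow(-105533, -1))), -1))) = Add(Mul(145225, Pow(-498, -1)), Mul(186577, Pow(Add(Mul(83946, Pow(91003, -1)), Mul(-109744, Pow(-105533, -1))), -1))) = Add(Mul(145225, Rational(-1, 498)), Mul(186577, Pow(Add(Mul(83946, Rational(1, 91003)), Mul(-109744, Rational(-1, 105533))), -1))) = Add(Rational(-145225, 498), Mul(186577, Pow(Add(Rational(83946, 91003), Rational(109744, 105533)), -1))) = Add(Rational(-145225, 498), Mul(186577, Pow(Rational(18846106450, 9603819599), -1))) = Add(Rational(-145225, 498), Mul(186577, Rational(9603819599, 18846106450))) = Add(Rational(-145225, 498), Rational(1791851849322623, 18846106450)) = Rational(222401323788366251, 2346340253025)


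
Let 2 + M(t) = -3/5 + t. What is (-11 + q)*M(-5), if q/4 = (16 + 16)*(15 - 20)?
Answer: 24738/5 ≈ 4947.6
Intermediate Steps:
M(t) = -13/5 + t (M(t) = -2 + (-3/5 + t) = -2 + (-3*⅕ + t) = -2 + (-⅗ + t) = -13/5 + t)
q = -640 (q = 4*((16 + 16)*(15 - 20)) = 4*(32*(-5)) = 4*(-160) = -640)
(-11 + q)*M(-5) = (-11 - 640)*(-13/5 - 5) = -651*(-38/5) = 24738/5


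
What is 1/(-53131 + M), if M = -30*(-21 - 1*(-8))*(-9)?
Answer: -1/56641 ≈ -1.7655e-5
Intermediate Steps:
M = -3510 (M = -30*(-21 + 8)*(-9) = -30*(-13)*(-9) = 390*(-9) = -3510)
1/(-53131 + M) = 1/(-53131 - 3510) = 1/(-56641) = -1/56641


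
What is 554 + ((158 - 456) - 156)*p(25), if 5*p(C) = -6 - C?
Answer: 16844/5 ≈ 3368.8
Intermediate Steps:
p(C) = -6/5 - C/5 (p(C) = (-6 - C)/5 = -6/5 - C/5)
554 + ((158 - 456) - 156)*p(25) = 554 + ((158 - 456) - 156)*(-6/5 - ⅕*25) = 554 + (-298 - 156)*(-6/5 - 5) = 554 - 454*(-31/5) = 554 + 14074/5 = 16844/5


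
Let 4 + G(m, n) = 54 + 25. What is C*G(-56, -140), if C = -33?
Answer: -2475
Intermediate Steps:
G(m, n) = 75 (G(m, n) = -4 + (54 + 25) = -4 + 79 = 75)
C*G(-56, -140) = -33*75 = -2475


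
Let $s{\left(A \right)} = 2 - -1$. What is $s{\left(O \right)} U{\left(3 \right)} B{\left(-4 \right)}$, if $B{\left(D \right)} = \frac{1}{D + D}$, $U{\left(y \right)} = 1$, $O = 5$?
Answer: $- \frac{3}{8} \approx -0.375$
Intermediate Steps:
$s{\left(A \right)} = 3$ ($s{\left(A \right)} = 2 + 1 = 3$)
$B{\left(D \right)} = \frac{1}{2 D}$
$s{\left(O \right)} U{\left(3 \right)} B{\left(-4 \right)} = 3 \cdot 1 \frac{1}{2 \left(-4\right)} = 3 \cdot \frac{1}{2} \left(- \frac{1}{4}\right) = 3 \left(- \frac{1}{8}\right) = - \frac{3}{8}$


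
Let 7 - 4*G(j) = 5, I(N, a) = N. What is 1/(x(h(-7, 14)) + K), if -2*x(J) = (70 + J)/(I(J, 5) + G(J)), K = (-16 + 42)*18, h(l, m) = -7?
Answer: 13/6147 ≈ 0.0021149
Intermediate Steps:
G(j) = ½ (G(j) = 7/4 - ¼*5 = 7/4 - 5/4 = ½)
K = 468 (K = 26*18 = 468)
x(J) = -(70 + J)/(2*(½ + J)) (x(J) = -(70 + J)/(2*(J + ½)) = -(70 + J)/(2*(½ + J)))
1/(x(h(-7, 14)) + K) = 1/((-70 - 1*(-7))/(1 + 2*(-7)) + 468) = 1/((-70 + 7)/(1 - 14) + 468) = 1/(-63/(-13) + 468) = 1/(-1/13*(-63) + 468) = 1/(63/13 + 468) = 1/(6147/13) = 13/6147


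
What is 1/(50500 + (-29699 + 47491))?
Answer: 1/68292 ≈ 1.4643e-5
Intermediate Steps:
1/(50500 + (-29699 + 47491)) = 1/(50500 + 17792) = 1/68292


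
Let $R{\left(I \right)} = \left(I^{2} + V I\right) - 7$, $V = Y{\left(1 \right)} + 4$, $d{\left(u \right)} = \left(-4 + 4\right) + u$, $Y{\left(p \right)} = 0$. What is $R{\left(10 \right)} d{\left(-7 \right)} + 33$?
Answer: $-898$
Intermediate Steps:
$d{\left(u \right)} = u$ ($d{\left(u \right)} = 0 + u = u$)
$V = 4$ ($V = 0 + 4 = 4$)
$R{\left(I \right)} = -7 + I^{2} + 4 I$ ($R{\left(I \right)} = \left(I^{2} + 4 I\right) - 7 = -7 + I^{2} + 4 I$)
$R{\left(10 \right)} d{\left(-7 \right)} + 33 = \left(-7 + 10^{2} + 4 \cdot 10\right) \left(-7\right) + 33 = \left(-7 + 100 + 40\right) \left(-7\right) + 33 = 133 \left(-7\right) + 33 = -931 + 33 = -898$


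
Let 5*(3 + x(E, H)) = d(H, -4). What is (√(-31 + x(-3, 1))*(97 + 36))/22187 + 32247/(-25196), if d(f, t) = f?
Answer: -32247/25196 + 1729*I*√5/110935 ≈ -1.2798 + 0.034851*I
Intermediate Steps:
x(E, H) = -3 + H/5
(√(-31 + x(-3, 1))*(97 + 36))/22187 + 32247/(-25196) = (√(-31 + (-3 + (⅕)*1))*(97 + 36))/22187 + 32247/(-25196) = (√(-31 + (-3 + ⅕))*133)*(1/22187) + 32247*(-1/25196) = (√(-31 - 14/5)*133)*(1/22187) - 32247/25196 = (√(-169/5)*133)*(1/22187) - 32247/25196 = ((13*I*√5/5)*133)*(1/22187) - 32247/25196 = (1729*I*√5/5)*(1/22187) - 32247/25196 = 1729*I*√5/110935 - 32247/25196 = -32247/25196 + 1729*I*√5/110935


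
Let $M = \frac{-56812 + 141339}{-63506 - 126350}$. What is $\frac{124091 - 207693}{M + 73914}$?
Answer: $- \frac{15872341312}{14032931857} \approx -1.1311$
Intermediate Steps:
$M = - \frac{84527}{189856}$ ($M = \frac{84527}{-189856} = 84527 \left(- \frac{1}{189856}\right) = - \frac{84527}{189856} \approx -0.44522$)
$\frac{124091 - 207693}{M + 73914} = \frac{124091 - 207693}{- \frac{84527}{189856} + 73914} = - \frac{83602}{\frac{14032931857}{189856}} = \left(-83602\right) \frac{189856}{14032931857} = - \frac{15872341312}{14032931857}$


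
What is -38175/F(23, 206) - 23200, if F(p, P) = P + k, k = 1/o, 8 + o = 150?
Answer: -228030150/9751 ≈ -23385.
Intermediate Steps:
o = 142 (o = -8 + 150 = 142)
k = 1/142 ≈ 0.0070423
F(p, P) = 1/142 + P (F(p, P) = P + 1/142 = 1/142 + P)
-38175/F(23, 206) - 23200 = -38175/(1/142 + 206) - 23200 = -38175/29253/142 - 23200 = -38175*142/29253 - 23200 = -1806950/9751 - 23200 = -228030150/9751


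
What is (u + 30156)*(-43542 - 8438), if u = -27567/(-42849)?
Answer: -108160420180/69 ≈ -1.5675e+9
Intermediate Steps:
u = 1021/1587 (u = -27567*(-1/42849) = 1021/1587 ≈ 0.64335)
(u + 30156)*(-43542 - 8438) = (1021/1587 + 30156)*(-43542 - 8438) = (47858593/1587)*(-51980) = -108160420180/69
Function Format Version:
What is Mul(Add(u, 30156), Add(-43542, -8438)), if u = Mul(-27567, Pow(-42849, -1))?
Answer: Rational(-108160420180, 69) ≈ -1.5675e+9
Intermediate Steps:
u = Rational(1021, 1587) (u = Mul(-27567, Rational(-1, 42849)) = Rational(1021, 1587) ≈ 0.64335)
Mul(Add(u, 30156), Add(-43542, -8438)) = Mul(Add(Rational(1021, 1587), 30156), Add(-43542, -8438)) = Mul(Rational(47858593, 1587), -51980) = Rational(-108160420180, 69)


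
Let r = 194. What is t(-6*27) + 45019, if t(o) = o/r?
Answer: 4366762/97 ≈ 45018.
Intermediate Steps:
t(o) = o/194
t(-6*27) + 45019 = (-6*27)/194 + 45019 = (1/194)*(-162) + 45019 = -81/97 + 45019 = 4366762/97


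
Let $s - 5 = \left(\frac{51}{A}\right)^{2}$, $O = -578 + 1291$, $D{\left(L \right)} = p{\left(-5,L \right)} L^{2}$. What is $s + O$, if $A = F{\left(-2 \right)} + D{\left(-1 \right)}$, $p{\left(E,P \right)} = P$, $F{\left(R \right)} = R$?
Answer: $1007$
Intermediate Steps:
$D{\left(L \right)} = L^{3}$ ($D{\left(L \right)} = L L^{2} = L^{3}$)
$A = -3$ ($A = -2 + \left(-1\right)^{3} = -2 - 1 = -3$)
$O = 713$
$s = 294$ ($s = 5 + \left(\frac{51}{-3}\right)^{2} = 5 + \left(51 \left(- \frac{1}{3}\right)\right)^{2} = 5 + \left(-17\right)^{2} = 5 + 289 = 294$)
$s + O = 294 + 713 = 1007$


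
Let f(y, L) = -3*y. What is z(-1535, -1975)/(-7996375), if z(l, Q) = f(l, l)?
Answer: -921/1599275 ≈ -0.00057589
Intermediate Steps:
z(l, Q) = -3*l
z(-1535, -1975)/(-7996375) = -3*(-1535)/(-7996375) = 4605*(-1/7996375) = -921/1599275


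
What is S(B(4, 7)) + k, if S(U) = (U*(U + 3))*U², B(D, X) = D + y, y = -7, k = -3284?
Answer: -3284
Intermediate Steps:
B(D, X) = -7 + D (B(D, X) = D - 7 = -7 + D)
S(U) = U³*(3 + U) (S(U) = (U*(3 + U))*U² = U³*(3 + U))
S(B(4, 7)) + k = (-7 + 4)³*(3 + (-7 + 4)) - 3284 = (-3)³*(3 - 3) - 3284 = -27*0 - 3284 = 0 - 3284 = -3284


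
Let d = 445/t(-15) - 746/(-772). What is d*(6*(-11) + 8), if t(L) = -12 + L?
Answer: 4689271/5211 ≈ 899.88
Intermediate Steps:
d = -161699/10422 (d = 445/(-12 - 15) - 746/(-772) = 445/(-27) - 746*(-1/772) = 445*(-1/27) + 373/386 = -445/27 + 373/386 = -161699/10422 ≈ -15.515)
d*(6*(-11) + 8) = -161699*(6*(-11) + 8)/10422 = -161699*(-66 + 8)/10422 = -161699/10422*(-58) = 4689271/5211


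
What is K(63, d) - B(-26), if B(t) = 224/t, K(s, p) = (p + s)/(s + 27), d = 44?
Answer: 11471/1170 ≈ 9.8043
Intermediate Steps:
K(s, p) = (p + s)/(27 + s)
K(63, d) - B(-26) = (44 + 63)/(27 + 63) - 224/(-26) = 107/90 - 224*(-1)/26 = (1/90)*107 - 1*(-112/13) = 107/90 + 112/13 = 11471/1170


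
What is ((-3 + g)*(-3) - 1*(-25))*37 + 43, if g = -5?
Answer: 1856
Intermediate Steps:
((-3 + g)*(-3) - 1*(-25))*37 + 43 = ((-3 - 5)*(-3) - 1*(-25))*37 + 43 = (-8*(-3) + 25)*37 + 43 = (24 + 25)*37 + 43 = 49*37 + 43 = 1813 + 43 = 1856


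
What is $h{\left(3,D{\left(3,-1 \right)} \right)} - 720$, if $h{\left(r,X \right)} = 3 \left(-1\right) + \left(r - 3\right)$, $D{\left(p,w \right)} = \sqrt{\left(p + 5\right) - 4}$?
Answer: $-723$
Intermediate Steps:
$D{\left(p,w \right)} = \sqrt{1 + p}$ ($D{\left(p,w \right)} = \sqrt{\left(5 + p\right) - 4} = \sqrt{1 + p}$)
$h{\left(r,X \right)} = -6 + r$ ($h{\left(r,X \right)} = -3 + \left(-3 + r\right) = -6 + r$)
$h{\left(3,D{\left(3,-1 \right)} \right)} - 720 = \left(-6 + 3\right) - 720 = -3 - 720 = -723$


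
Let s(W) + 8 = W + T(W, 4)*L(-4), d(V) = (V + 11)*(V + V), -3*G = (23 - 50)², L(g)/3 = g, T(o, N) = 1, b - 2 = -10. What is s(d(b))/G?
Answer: 68/243 ≈ 0.27984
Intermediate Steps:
b = -8 (b = 2 - 10 = -8)
L(g) = 3*g
G = -243 (G = -(23 - 50)²/3 = -⅓*(-27)² = -⅓*729 = -243)
d(V) = 2*V*(11 + V) (d(V) = (11 + V)*(2*V) = 2*V*(11 + V))
s(W) = -20 + W (s(W) = -8 + (W + 1*(3*(-4))) = -8 + (W + 1*(-12)) = -8 + (W - 12) = -8 + (-12 + W) = -20 + W)
s(d(b))/G = (-20 + 2*(-8)*(11 - 8))/(-243) = (-20 + 2*(-8)*3)*(-1/243) = (-20 - 48)*(-1/243) = -68*(-1/243) = 68/243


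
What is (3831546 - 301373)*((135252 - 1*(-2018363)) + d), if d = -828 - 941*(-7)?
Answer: 7622963791702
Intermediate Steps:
d = 5759 (d = -828 + 6587 = 5759)
(3831546 - 301373)*((135252 - 1*(-2018363)) + d) = (3831546 - 301373)*((135252 - 1*(-2018363)) + 5759) = 3530173*((135252 + 2018363) + 5759) = 3530173*(2153615 + 5759) = 3530173*2159374 = 7622963791702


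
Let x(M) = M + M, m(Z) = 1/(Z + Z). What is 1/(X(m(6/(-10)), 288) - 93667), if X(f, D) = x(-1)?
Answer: -1/93669 ≈ -1.0676e-5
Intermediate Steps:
m(Z) = 1/(2*Z)
x(M) = 2*M
X(f, D) = -2 (X(f, D) = 2*(-1) = -2)
1/(X(m(6/(-10)), 288) - 93667) = 1/(-2 - 93667) = 1/(-93669) = -1/93669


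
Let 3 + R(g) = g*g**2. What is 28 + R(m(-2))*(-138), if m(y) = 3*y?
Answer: 30250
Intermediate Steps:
R(g) = -3 + g**3 (R(g) = -3 + g*g**2 = -3 + g**3)
28 + R(m(-2))*(-138) = 28 + (-3 + (3*(-2))**3)*(-138) = 28 + (-3 + (-6)**3)*(-138) = 28 + (-3 - 216)*(-138) = 28 - 219*(-138) = 28 + 30222 = 30250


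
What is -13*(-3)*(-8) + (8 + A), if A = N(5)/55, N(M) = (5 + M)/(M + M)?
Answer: -16719/55 ≈ -303.98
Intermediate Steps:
N(M) = (5 + M)/(2*M) (N(M) = (5 + M)/((2*M)) = (5 + M)*(1/(2*M)) = (5 + M)/(2*M))
A = 1/55 (A = ((½)*(5 + 5)/5)/55 = ((½)*(⅕)*10)*(1/55) = 1*(1/55) = 1/55 ≈ 0.018182)
-13*(-3)*(-8) + (8 + A) = -13*(-3)*(-8) + (8 + 1/55) = 39*(-8) + 441/55 = -312 + 441/55 = -16719/55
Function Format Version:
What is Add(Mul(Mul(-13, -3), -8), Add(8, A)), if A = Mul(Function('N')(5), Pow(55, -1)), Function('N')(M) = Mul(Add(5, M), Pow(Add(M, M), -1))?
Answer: Rational(-16719, 55) ≈ -303.98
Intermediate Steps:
Function('N')(M) = Mul(Rational(1, 2), Pow(M, -1), Add(5, M)) (Function('N')(M) = Mul(Add(5, M), Pow(Mul(2, M), -1)) = Mul(Add(5, M), Mul(Rational(1, 2), Pow(M, -1))) = Mul(Rational(1, 2), Pow(M, -1), Add(5, M)))
A = Rational(1, 55) (A = Mul(Mul(Rational(1, 2), Pow(5, -1), Add(5, 5)), Pow(55, -1)) = Mul(Mul(Rational(1, 2), Rational(1, 5), 10), Rational(1, 55)) = Mul(1, Rational(1, 55)) = Rational(1, 55) ≈ 0.018182)
Add(Mul(Mul(-13, -3), -8), Add(8, A)) = Add(Mul(Mul(-13, -3), -8), Add(8, Rational(1, 55))) = Add(Mul(39, -8), Rational(441, 55)) = Add(-312, Rational(441, 55)) = Rational(-16719, 55)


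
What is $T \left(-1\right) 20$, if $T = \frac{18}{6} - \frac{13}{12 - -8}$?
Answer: $-47$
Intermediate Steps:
$T = \frac{47}{20}$ ($T = 18 \cdot \frac{1}{6} - \frac{13}{12 + 8} = 3 - \frac{13}{20} = \frac{47}{20} \approx 2.35$)
$T \left(-1\right) 20 = \frac{47}{20} \left(-1\right) 20 = \left(- \frac{47}{20}\right) 20 = -47$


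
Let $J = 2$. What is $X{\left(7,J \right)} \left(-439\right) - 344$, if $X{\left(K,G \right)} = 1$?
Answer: $-783$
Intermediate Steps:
$X{\left(7,J \right)} \left(-439\right) - 344 = 1 \left(-439\right) - 344 = -439 - 344 = -783$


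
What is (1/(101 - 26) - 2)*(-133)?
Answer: 19817/75 ≈ 264.23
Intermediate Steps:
(1/(101 - 26) - 2)*(-133) = (1/75 - 2)*(-133) = -149/75*(-133) = 19817/75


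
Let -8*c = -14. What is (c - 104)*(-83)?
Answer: 33947/4 ≈ 8486.8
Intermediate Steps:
c = 7/4 (c = -⅛*(-14) = 7/4 ≈ 1.7500)
(c - 104)*(-83) = (7/4 - 104)*(-83) = -409/4*(-83) = 33947/4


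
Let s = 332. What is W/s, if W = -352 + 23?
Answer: -329/332 ≈ -0.99096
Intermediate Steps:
W = -329
W/s = -329/332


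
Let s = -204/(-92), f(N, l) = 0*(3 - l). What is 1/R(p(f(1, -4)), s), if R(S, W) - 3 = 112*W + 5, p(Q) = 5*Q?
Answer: 23/5896 ≈ 0.0039009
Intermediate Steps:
f(N, l) = 0
s = 51/23 (s = -204*(-1/92) = 51/23 ≈ 2.2174)
R(S, W) = 8 + 112*W (R(S, W) = 3 + (112*W + 5) = 3 + (5 + 112*W) = 8 + 112*W)
1/R(p(f(1, -4)), s) = 1/(8 + 112*(51/23)) = 1/(8 + 5712/23) = 1/(5896/23) = 23/5896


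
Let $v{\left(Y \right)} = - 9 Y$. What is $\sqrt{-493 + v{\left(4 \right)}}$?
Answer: $23 i \approx 23.0 i$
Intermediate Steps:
$\sqrt{-493 + v{\left(4 \right)}} = \sqrt{-493 - 36} = \sqrt{-529} = 23 i$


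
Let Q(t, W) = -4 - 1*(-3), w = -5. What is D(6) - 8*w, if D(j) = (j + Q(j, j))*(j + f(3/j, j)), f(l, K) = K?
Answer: 100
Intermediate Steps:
Q(t, W) = -1 (Q(t, W) = -4 + 3 = -1)
D(j) = 2*j*(-1 + j) (D(j) = (j - 1)*(j + j) = (-1 + j)*(2*j) = 2*j*(-1 + j))
D(6) - 8*w = 2*6*(-1 + 6) - 8*(-5) = 2*6*5 + 40 = 60 + 40 = 100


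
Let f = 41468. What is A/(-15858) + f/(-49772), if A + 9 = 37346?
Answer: -628984177/197321094 ≈ -3.1876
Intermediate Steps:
A = 37337 (A = -9 + 37346 = 37337)
A/(-15858) + f/(-49772) = 37337/(-15858) + 41468/(-49772) = 37337*(-1/15858) + 41468*(-1/49772) = -37337/15858 - 10367/12443 = -628984177/197321094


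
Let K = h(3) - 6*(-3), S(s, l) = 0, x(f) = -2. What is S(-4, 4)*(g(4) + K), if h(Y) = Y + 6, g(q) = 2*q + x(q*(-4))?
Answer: 0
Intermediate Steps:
g(q) = -2 + 2*q (g(q) = 2*q - 2 = -2 + 2*q)
h(Y) = 6 + Y
K = 27 (K = (6 + 3) - 6*(-3) = 9 - 1*(-18) = 9 + 18 = 27)
S(-4, 4)*(g(4) + K) = 0*((-2 + 2*4) + 27) = 0*((-2 + 8) + 27) = 0*(6 + 27) = 0*33 = 0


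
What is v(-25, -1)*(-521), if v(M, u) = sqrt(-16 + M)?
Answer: -521*I*sqrt(41) ≈ -3336.0*I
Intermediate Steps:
v(-25, -1)*(-521) = sqrt(-16 - 25)*(-521) = sqrt(-41)*(-521) = (I*sqrt(41))*(-521) = -521*I*sqrt(41)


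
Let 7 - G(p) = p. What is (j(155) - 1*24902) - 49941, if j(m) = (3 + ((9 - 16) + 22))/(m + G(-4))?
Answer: -6211960/83 ≈ -74843.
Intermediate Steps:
G(p) = 7 - p
j(m) = 18/(11 + m) (j(m) = (3 + ((9 - 16) + 22))/(m + (7 - 1*(-4))) = (3 + (-7 + 22))/(m + (7 + 4)) = (3 + 15)/(m + 11) = 18/(11 + m))
(j(155) - 1*24902) - 49941 = (18/(11 + 155) - 1*24902) - 49941 = (18/166 - 24902) - 49941 = (18*(1/166) - 24902) - 49941 = (9/83 - 24902) - 49941 = -2066857/83 - 49941 = -6211960/83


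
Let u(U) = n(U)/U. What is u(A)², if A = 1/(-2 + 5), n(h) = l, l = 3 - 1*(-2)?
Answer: 225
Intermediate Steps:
l = 5 (l = 3 + 2 = 5)
n(h) = 5
A = ⅓ (A = 1/3 = ⅓ ≈ 0.33333)
u(U) = 5/U
u(A)² = (5/(⅓))² = (5*3)² = 15² = 225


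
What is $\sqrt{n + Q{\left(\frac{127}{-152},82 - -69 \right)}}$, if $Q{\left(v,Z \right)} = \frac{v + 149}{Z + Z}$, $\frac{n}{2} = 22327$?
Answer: $\frac{\sqrt{5880932825453}}{11476} \approx 211.32$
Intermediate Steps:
$n = 44654$ ($n = 2 \cdot 22327 = 44654$)
$Q{\left(v,Z \right)} = \frac{149 + v}{2 Z}$
$\sqrt{n + Q{\left(\frac{127}{-152},82 - -69 \right)}} = \sqrt{44654 + \frac{149 + \frac{127}{-152}}{2 \left(82 - -69\right)}} = \sqrt{44654 + \frac{149 + 127 \left(- \frac{1}{152}\right)}{2 \left(82 + 69\right)}} = \sqrt{44654 + \frac{149 - \frac{127}{152}}{2 \cdot 151}} = \sqrt{44654 + \frac{1}{2} \cdot \frac{1}{151} \cdot \frac{22521}{152}} = \sqrt{44654 + \frac{22521}{45904}} = \sqrt{\frac{2049819737}{45904}} = \frac{\sqrt{5880932825453}}{11476}$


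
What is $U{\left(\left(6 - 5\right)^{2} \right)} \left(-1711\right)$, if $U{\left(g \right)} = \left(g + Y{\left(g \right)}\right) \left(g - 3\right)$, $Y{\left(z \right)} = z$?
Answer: $6844$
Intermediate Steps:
$U{\left(g \right)} = 2 g \left(-3 + g\right)$ ($U{\left(g \right)} = \left(g + g\right) \left(g - 3\right) = 2 g \left(-3 + g\right)$)
$U{\left(\left(6 - 5\right)^{2} \right)} \left(-1711\right) = 2 \left(6 - 5\right)^{2} \left(-3 + \left(6 - 5\right)^{2}\right) \left(-1711\right) = 2 \cdot 1^{2} \left(-3 + 1^{2}\right) \left(-1711\right) = 2 \cdot 1 \left(-3 + 1\right) \left(-1711\right) = 2 \cdot 1 \left(-2\right) \left(-1711\right) = \left(-4\right) \left(-1711\right) = 6844$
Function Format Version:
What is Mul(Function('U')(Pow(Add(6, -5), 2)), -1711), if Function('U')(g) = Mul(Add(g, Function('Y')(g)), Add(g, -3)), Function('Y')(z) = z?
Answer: 6844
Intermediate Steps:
Function('U')(g) = Mul(2, g, Add(-3, g)) (Function('U')(g) = Mul(Add(g, g), Add(g, -3)) = Mul(Mul(2, g), Add(-3, g)) = Mul(2, g, Add(-3, g)))
Mul(Function('U')(Pow(Add(6, -5), 2)), -1711) = Mul(Mul(2, Pow(Add(6, -5), 2), Add(-3, Pow(Add(6, -5), 2))), -1711) = Mul(Mul(2, Pow(1, 2), Add(-3, Pow(1, 2))), -1711) = Mul(Mul(2, 1, Add(-3, 1)), -1711) = Mul(Mul(2, 1, -2), -1711) = Mul(-4, -1711) = 6844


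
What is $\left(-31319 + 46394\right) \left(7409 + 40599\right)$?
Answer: $723720600$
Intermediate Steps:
$\left(-31319 + 46394\right) \left(7409 + 40599\right) = 15075 \cdot 48008 = 723720600$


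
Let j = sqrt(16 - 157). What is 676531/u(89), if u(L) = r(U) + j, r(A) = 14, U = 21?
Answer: 9471434/337 - 676531*I*sqrt(141)/337 ≈ 28105.0 - 23838.0*I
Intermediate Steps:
j = I*sqrt(141) (j = sqrt(-141) = I*sqrt(141) ≈ 11.874*I)
u(L) = 14 + I*sqrt(141)
676531/u(89) = 676531/(14 + I*sqrt(141))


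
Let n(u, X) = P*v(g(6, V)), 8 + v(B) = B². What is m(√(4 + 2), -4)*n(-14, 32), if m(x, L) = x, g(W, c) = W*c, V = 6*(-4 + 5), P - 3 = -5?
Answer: -2576*√6 ≈ -6309.9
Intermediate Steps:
P = -2 (P = 3 - 5 = -2)
V = 6 (V = 6*1 = 6)
v(B) = -8 + B²
n(u, X) = -2576 (n(u, X) = -2*(-8 + (6*6)²) = -2*(-8 + 36²) = -2*(-8 + 1296) = -2*1288 = -2576)
m(√(4 + 2), -4)*n(-14, 32) = √(4 + 2)*(-2576) = √6*(-2576) = -2576*√6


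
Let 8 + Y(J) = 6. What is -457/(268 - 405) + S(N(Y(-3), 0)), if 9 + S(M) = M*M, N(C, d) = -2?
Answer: -228/137 ≈ -1.6642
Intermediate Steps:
Y(J) = -2 (Y(J) = -8 + 6 = -2)
S(M) = -9 + M² (S(M) = -9 + M*M = -9 + M²)
-457/(268 - 405) + S(N(Y(-3), 0)) = -457/(268 - 405) + (-9 + (-2)²) = -457/(-137) + (-9 + 4) = -1/137*(-457) - 5 = 457/137 - 5 = -228/137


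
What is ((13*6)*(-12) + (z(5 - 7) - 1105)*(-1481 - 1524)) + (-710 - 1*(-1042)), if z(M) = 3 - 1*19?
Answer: 3368001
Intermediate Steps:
z(M) = -16 (z(M) = 3 - 19 = -16)
((13*6)*(-12) + (z(5 - 7) - 1105)*(-1481 - 1524)) + (-710 - 1*(-1042)) = ((13*6)*(-12) + (-16 - 1105)*(-1481 - 1524)) + (-710 - 1*(-1042)) = (78*(-12) - 1121*(-3005)) + (-710 + 1042) = (-936 + 3368605) + 332 = 3367669 + 332 = 3368001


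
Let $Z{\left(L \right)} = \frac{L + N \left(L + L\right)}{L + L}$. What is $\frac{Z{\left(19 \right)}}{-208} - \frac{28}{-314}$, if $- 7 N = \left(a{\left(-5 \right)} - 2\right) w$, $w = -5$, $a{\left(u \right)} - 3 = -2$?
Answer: $\frac{41239}{457184} \approx 0.090202$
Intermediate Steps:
$a{\left(u \right)} = 1$ ($a{\left(u \right)} = 3 - 2 = 1$)
$N = - \frac{5}{7}$ ($N = - \frac{\left(1 - 2\right) \left(-5\right)}{7} = - \frac{\left(-1\right) \left(-5\right)}{7} = \left(- \frac{1}{7}\right) 5 = - \frac{5}{7} \approx -0.71429$)
$Z{\left(L \right)} = - \frac{3}{14}$ ($Z{\left(L \right)} = \frac{L - \frac{5 \left(L + L\right)}{7}}{L + L} = \frac{L - \frac{5 \cdot 2 L}{7}}{2 L} = \left(L - \frac{10 L}{7}\right) \frac{1}{2 L} = - \frac{3 L}{7} \frac{1}{2 L} = - \frac{3}{14}$)
$\frac{Z{\left(19 \right)}}{-208} - \frac{28}{-314} = - \frac{3}{14 \left(-208\right)} - \frac{28}{-314} = \left(- \frac{3}{14}\right) \left(- \frac{1}{208}\right) - - \frac{14}{157} = \frac{3}{2912} + \frac{14}{157} = \frac{41239}{457184}$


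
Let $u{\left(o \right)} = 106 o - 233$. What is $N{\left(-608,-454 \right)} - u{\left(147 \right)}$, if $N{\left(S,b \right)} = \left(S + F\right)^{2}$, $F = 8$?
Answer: $344651$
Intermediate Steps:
$N{\left(S,b \right)} = \left(8 + S\right)^{2}$ ($N{\left(S,b \right)} = \left(S + 8\right)^{2} = \left(8 + S\right)^{2}$)
$u{\left(o \right)} = -233 + 106 o$
$N{\left(-608,-454 \right)} - u{\left(147 \right)} = \left(8 - 608\right)^{2} - \left(-233 + 106 \cdot 147\right) = \left(-600\right)^{2} - \left(-233 + 15582\right) = 360000 - 15349 = 344651$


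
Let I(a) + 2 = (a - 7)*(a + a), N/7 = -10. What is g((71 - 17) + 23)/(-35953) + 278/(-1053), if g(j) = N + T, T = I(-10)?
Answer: -10277138/37858509 ≈ -0.27146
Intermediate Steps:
N = -70 (N = 7*(-10) = -70)
I(a) = -2 + 2*a*(-7 + a) (I(a) = -2 + (a - 7)*(a + a) = -2 + (-7 + a)*(2*a) = -2 + 2*a*(-7 + a))
T = 338 (T = -2 - 14*(-10) + 2*(-10)**2 = -2 + 140 + 2*100 = -2 + 140 + 200 = 338)
g(j) = 268 (g(j) = -70 + 338 = 268)
g((71 - 17) + 23)/(-35953) + 278/(-1053) = 268/(-35953) + 278/(-1053) = 268*(-1/35953) + 278*(-1/1053) = -268/35953 - 278/1053 = -10277138/37858509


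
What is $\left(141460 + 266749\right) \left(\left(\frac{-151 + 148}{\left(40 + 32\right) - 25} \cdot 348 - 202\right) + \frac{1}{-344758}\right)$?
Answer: $- \frac{1483047728716859}{16203626} \approx -9.1526 \cdot 10^{7}$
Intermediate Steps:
$\left(141460 + 266749\right) \left(\left(\frac{-151 + 148}{\left(40 + 32\right) - 25} \cdot 348 - 202\right) + \frac{1}{-344758}\right) = 408209 \left(\left(- \frac{3}{72 - 25} \cdot 348 - 202\right) - \frac{1}{344758}\right) = 408209 \left(\left(- \frac{3}{47} \cdot 348 - 202\right) - \frac{1}{344758}\right) = 408209 \left(\left(\left(-3\right) \frac{1}{47} \cdot 348 - 202\right) - \frac{1}{344758}\right) = 408209 \left(\left(\left(- \frac{3}{47}\right) 348 - 202\right) - \frac{1}{344758}\right) = 408209 \left(\left(- \frac{1044}{47} - 202\right) - \frac{1}{344758}\right) = 408209 \left(- \frac{10538}{47} - \frac{1}{344758}\right) = 408209 \left(- \frac{3633059851}{16203626}\right) = - \frac{1483047728716859}{16203626}$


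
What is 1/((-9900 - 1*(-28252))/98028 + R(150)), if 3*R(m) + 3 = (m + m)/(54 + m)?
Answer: -416619/134398 ≈ -3.0999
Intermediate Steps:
R(m) = -1 + 2*m/(3*(54 + m)) (R(m) = -1 + ((m + m)/(54 + m))/3 = -1 + ((2*m)/(54 + m))/3 = -1 + (2*m/(54 + m))/3 = -1 + 2*m/(3*(54 + m)))
1/((-9900 - 1*(-28252))/98028 + R(150)) = 1/((-9900 - 1*(-28252))/98028 + (-162 - 1*150)/(3*(54 + 150))) = 1/((-9900 + 28252)*(1/98028) + (1/3)*(-162 - 150)/204) = 1/(18352*(1/98028) + (1/3)*(1/204)*(-312)) = 1/(4588/24507 - 26/51) = 1/(-134398/416619) = -416619/134398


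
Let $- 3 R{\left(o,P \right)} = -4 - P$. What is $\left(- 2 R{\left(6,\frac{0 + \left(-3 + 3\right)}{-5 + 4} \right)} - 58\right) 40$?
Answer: $- \frac{7280}{3} \approx -2426.7$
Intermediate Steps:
$R{\left(o,P \right)} = \frac{4}{3} + \frac{P}{3}$ ($R{\left(o,P \right)} = - \frac{-4 - P}{3} = \frac{4}{3} + \frac{P}{3}$)
$\left(- 2 R{\left(6,\frac{0 + \left(-3 + 3\right)}{-5 + 4} \right)} - 58\right) 40 = \left(- 2 \left(\frac{4}{3} + \frac{\left(0 + \left(-3 + 3\right)\right) \frac{1}{-5 + 4}}{3}\right) - 58\right) 40 = \left(- 2 \left(\frac{4}{3} + \frac{\left(0 + 0\right) \frac{1}{-1}}{3}\right) - 58\right) 40 = \left(- 2 \left(\frac{4}{3} + \frac{0 \left(-1\right)}{3}\right) - 58\right) 40 = \left(- 2 \left(\frac{4}{3} + \frac{1}{3} \cdot 0\right) - 58\right) 40 = \left(- 2 \left(\frac{4}{3} + 0\right) - 58\right) 40 = \left(\left(-2\right) \frac{4}{3} - 58\right) 40 = \left(- \frac{8}{3} - 58\right) 40 = \left(- \frac{182}{3}\right) 40 = - \frac{7280}{3}$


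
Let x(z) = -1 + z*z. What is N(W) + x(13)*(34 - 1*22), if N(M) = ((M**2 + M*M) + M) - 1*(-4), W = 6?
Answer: 2098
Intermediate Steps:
x(z) = -1 + z**2
N(M) = 4 + M + 2*M**2 (N(M) = ((M**2 + M**2) + M) + 4 = (2*M**2 + M) + 4 = (M + 2*M**2) + 4 = 4 + M + 2*M**2)
N(W) + x(13)*(34 - 1*22) = (4 + 6 + 2*6**2) + (-1 + 13**2)*(34 - 1*22) = (4 + 6 + 2*36) + (-1 + 169)*(34 - 22) = (4 + 6 + 72) + 168*12 = 82 + 2016 = 2098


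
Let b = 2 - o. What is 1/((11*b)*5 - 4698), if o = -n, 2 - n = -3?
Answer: -1/4313 ≈ -0.00023186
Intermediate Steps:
n = 5 (n = 2 - 1*(-3) = 2 + 3 = 5)
o = -5 (o = -1*5 = -5)
b = 7 (b = 2 - 1*(-5) = 2 + 5 = 7)
1/((11*b)*5 - 4698) = 1/((11*7)*5 - 4698) = 1/(77*5 - 4698) = 1/(385 - 4698) = 1/(-4313) = -1/4313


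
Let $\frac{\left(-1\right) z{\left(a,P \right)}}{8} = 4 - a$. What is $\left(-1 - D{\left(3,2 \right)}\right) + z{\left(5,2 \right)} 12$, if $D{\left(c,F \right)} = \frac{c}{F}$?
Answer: $\frac{187}{2} \approx 93.5$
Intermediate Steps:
$z{\left(a,P \right)} = -32 + 8 a$ ($z{\left(a,P \right)} = - 8 \left(4 - a\right) = -32 + 8 a$)
$\left(-1 - D{\left(3,2 \right)}\right) + z{\left(5,2 \right)} 12 = \left(-1 - \frac{3}{2}\right) + \left(-32 + 8 \cdot 5\right) 12 = \left(-1 - 3 \cdot \frac{1}{2}\right) + \left(-32 + 40\right) 12 = \left(-1 - \frac{3}{2}\right) + 8 \cdot 12 = \left(-1 - \frac{3}{2}\right) + 96 = - \frac{5}{2} + 96 = \frac{187}{2}$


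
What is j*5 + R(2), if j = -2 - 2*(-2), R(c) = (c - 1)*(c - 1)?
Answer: 11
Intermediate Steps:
R(c) = (-1 + c)² (R(c) = (-1 + c)*(-1 + c) = (-1 + c)²)
j = 2 (j = -2 + 4 = 2)
j*5 + R(2) = 2*5 + (-1 + 2)² = 10 + 1² = 10 + 1 = 11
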